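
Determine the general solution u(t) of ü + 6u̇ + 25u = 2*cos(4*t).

u = 2*cos(4*t)/73 + 16*sin(4*t)/219 + C1*cos(4*t)*exp(-3*t) + C2*exp(-3*t)*sin(4*t)

Characteristic equation r² + 6r + 25 = 0 has discriminant (6)² - 4·(25) = -64 < 0, so r = -3 ± 4i.
Hence u_h = C1*cos(4*t)*exp(-3*t) + C2*exp(-3*t)*sin(4*t).
Try u_p = A*cos(4*t) + B*sin(4*t). Substituting and equating the coefficients of cos(4t) and sin(4t) gives A = 2/73, B = 16/219, so u_p = 2*cos(4*t)/73 + 16*sin(4*t)/219.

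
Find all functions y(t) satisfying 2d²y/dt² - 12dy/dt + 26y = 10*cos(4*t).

Divide through by 2: y'' - 6y' + 13y = 5*cos(4*t).
Characteristic equation r² - 6r + 13 = 0 has discriminant (-6)² - 4·(13) = -16 < 0, so r = 3 ± 2i.
Hence y_h = C1*cos(2*t)*exp(3*t) + C2*exp(3*t)*sin(2*t).
Try y_p = A*cos(4*t) + B*sin(4*t). Substituting and equating the coefficients of cos(4t) and sin(4t) gives A = -1/39, B = -8/39, so y_p = -8*sin(4*t)/39 - cos(4*t)/39.

y = -8*sin(4*t)/39 - cos(4*t)/39 + C1*cos(2*t)*exp(3*t) + C2*exp(3*t)*sin(2*t)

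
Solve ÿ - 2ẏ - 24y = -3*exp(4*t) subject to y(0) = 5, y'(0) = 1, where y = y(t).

y = 3*exp(4*t)/16 + 39*exp(6*t)/20 + 229*exp(-4*t)/80

Characteristic equation r² - 2r - 24 = 0 factors as (r + 4)(r - 6) = 0, so r = -4, 6.
Hence y_h = C1*exp(-4*t) + C2*exp(6*t).
Try y_p = A*exp(4*t). Substituting into the equation and dividing by exp(4*t) gives A = 3/16, so y_p = 3*exp(4*t)/16.
General solution: y = 3*exp(4*t)/16 + C1*exp(-4*t) + C2*exp(6*t).
Apply the initial conditions: y(0) = 3/16 + C1 + C2 = 5 and y'(0) = 3/4 - 4*C1 + 6*C2 = 1. Solving gives C1 = 229/80, C2 = 39/20.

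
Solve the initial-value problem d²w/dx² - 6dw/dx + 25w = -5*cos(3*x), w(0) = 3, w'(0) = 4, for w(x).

Characteristic equation r² - 6r + 25 = 0 has discriminant (-6)² - 4·(25) = -64 < 0, so r = 3 ± 4i.
Hence w_h = C1*cos(4*x)*exp(3*x) + C2*exp(3*x)*sin(4*x).
Try w_p = A*cos(3*x) + B*sin(3*x). Substituting and equating the coefficients of cos(3x) and sin(3x) gives A = -4/29, B = 9/58, so w_p = -4*cos(3*x)/29 + 9*sin(3*x)/58.
General solution: w = -4*cos(3*x)/29 + 9*sin(3*x)/58 + C1*cos(4*x)*exp(3*x) + C2*exp(3*x)*sin(4*x).
Apply the initial conditions: w(0) = -4/29 + C1 = 3 and w'(0) = 27/58 + 3*C1 + 4*C2 = 4. Solving gives C1 = 91/29, C2 = -341/232.

w = -4*cos(3*x)/29 + 9*sin(3*x)/58 - 341*exp(3*x)*sin(4*x)/232 + 91*cos(4*x)*exp(3*x)/29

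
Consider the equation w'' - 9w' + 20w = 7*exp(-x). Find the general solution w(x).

w = 7*exp(-x)/30 + C1*exp(5*x) + C2*exp(4*x)

Characteristic equation r² - 9r + 20 = 0 factors as (r - 5)(r - 4) = 0, so r = 5, 4.
Hence w_h = C1*exp(5*x) + C2*exp(4*x).
Try w_p = A*exp(-x). Substituting into the equation and dividing by exp(-x) gives A = 7/30, so w_p = 7*exp(-x)/30.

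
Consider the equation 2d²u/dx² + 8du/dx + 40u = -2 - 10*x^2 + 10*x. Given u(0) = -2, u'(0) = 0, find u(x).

u = -19/200 - x**2/4 + 7*x/20 - 381*cos(4*x)*exp(-2*x)/200 - 26*exp(-2*x)*sin(4*x)/25

Divide through by 2: u'' + 4u' + 20u = -1 - 5*x^2 + 5*x.
Characteristic equation r² + 4r + 20 = 0 has discriminant (4)² - 4·(20) = -64 < 0, so r = -2 ± 4i.
Hence u_h = C1*cos(4*x)*exp(-2*x) + C2*exp(-2*x)*sin(4*x).
For the particular solution try u_p = A0 + A1*x + A2*x^2. Substituting and matching coefficients of each power of x gives A0 = -19/200, A1 = 7/20, A2 = -1/4, so u_p = -19/200 - x^2/4 + 7*x/20.
General solution: u = -19/200 - x^2/4 + 7*x/20 + C1*cos(4*x)*exp(-2*x) + C2*exp(-2*x)*sin(4*x).
Apply the initial conditions: u(0) = -19/200 + C1 = -2 and u'(0) = 7/20 - 2*C1 + 4*C2 = 0. Solving gives C1 = -381/200, C2 = -26/25.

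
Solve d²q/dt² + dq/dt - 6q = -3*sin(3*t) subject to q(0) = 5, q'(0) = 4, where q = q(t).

q = cos(3*t)/26 + 5*sin(3*t)/26 + 13*exp(-3*t)/10 + 238*exp(2*t)/65

Characteristic equation r² + r - 6 = 0 factors as (r - 2)(r + 3) = 0, so r = 2, -3.
Hence q_h = C1*exp(2*t) + C2*exp(-3*t).
Try q_p = A*cos(3*t) + B*sin(3*t). Substituting and equating the coefficients of cos(3t) and sin(3t) gives A = 1/26, B = 5/26, so q_p = cos(3*t)/26 + 5*sin(3*t)/26.
General solution: q = cos(3*t)/26 + 5*sin(3*t)/26 + C1*exp(2*t) + C2*exp(-3*t).
Apply the initial conditions: q(0) = 1/26 + C1 + C2 = 5 and q'(0) = 15/26 - 3*C2 + 2*C1 = 4. Solving gives C1 = 238/65, C2 = 13/10.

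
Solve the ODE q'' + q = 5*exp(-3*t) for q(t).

q = exp(-3*t)/2 + C1*cos(t) + C2*sin(t)

Characteristic equation r² + 1 = 0 has discriminant (0)² - 4·(1) = -4 < 0, so r = ± i.
Hence q_h = C1*cos(t) + C2*sin(t).
Try q_p = A*exp(-3*t). Substituting into the equation and dividing by exp(-3*t) gives A = 1/2, so q_p = exp(-3*t)/2.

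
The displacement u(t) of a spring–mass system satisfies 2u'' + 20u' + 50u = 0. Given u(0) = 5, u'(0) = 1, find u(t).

Divide through by 2: u'' + 10u' + 25u = 0.
Characteristic equation r² + 10r + 25 = 0 has discriminant (10)² - 4·(25) = 0, so r = -5 is a repeated root.
Hence u_h = (C1 + C2*t)*exp(-5*t).
Apply the initial conditions: u(0) = C1 = 5 and u'(0) = C2 - 5*C1 = 1. Solving gives C1 = 5, C2 = 26.

u = 5*exp(-5*t) + 26*t*exp(-5*t)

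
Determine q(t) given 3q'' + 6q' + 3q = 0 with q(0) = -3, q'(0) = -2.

q = -3*exp(-t) - 5*t*exp(-t)

Divide through by 3: q'' + 2q' + q = 0.
Characteristic equation r² + 2r + 1 = 0 has discriminant (2)² - 4·(1) = 0, so r = -1 is a repeated root.
Hence q_h = (C1 + C2*t)*exp(-t).
Apply the initial conditions: q(0) = C1 = -3 and q'(0) = C2 - C1 = -2. Solving gives C1 = -3, C2 = -5.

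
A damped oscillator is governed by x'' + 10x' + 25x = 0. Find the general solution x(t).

Characteristic equation r² + 10r + 25 = 0 has discriminant (10)² - 4·(25) = 0, so r = -5 is a repeated root.
Hence x_h = (C1 + C2*t)*exp(-5*t).

x = C1*exp(-5*t) + C2*t*exp(-5*t)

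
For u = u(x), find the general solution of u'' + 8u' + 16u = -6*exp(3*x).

Characteristic equation r² + 8r + 16 = 0 has discriminant (8)² - 4·(16) = 0, so r = -4 is a repeated root.
Hence u_h = (C1 + C2*x)*exp(-4*x).
Try u_p = A*exp(3*x). Substituting into the equation and dividing by exp(3*x) gives A = -6/49, so u_p = -6*exp(3*x)/49.

u = -6*exp(3*x)/49 + C1*exp(-4*x) + C2*x*exp(-4*x)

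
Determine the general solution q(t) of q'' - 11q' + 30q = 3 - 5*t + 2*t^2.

Characteristic equation r² - 11r + 30 = 0 factors as (r - 6)(r - 5) = 0, so r = 6, 5.
Hence q_h = C1*exp(6*t) + C2*exp(5*t).
For the particular solution try q_p = A0 + A1*t + A2*t^2. Substituting and matching coefficients of each power of t gives A0 = 707/13500, A1 = -53/450, A2 = 1/15, so q_p = 707/13500 - 53*t/450 + t^2/15.

q = 707/13500 - 53*t/450 + t**2/15 + C1*exp(6*t) + C2*exp(5*t)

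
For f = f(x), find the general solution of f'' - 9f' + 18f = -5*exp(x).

f = -exp(x)/2 + C1*exp(3*x) + C2*exp(6*x)

Characteristic equation r² - 9r + 18 = 0 factors as (r - 3)(r - 6) = 0, so r = 3, 6.
Hence f_h = C1*exp(3*x) + C2*exp(6*x).
Try f_p = A*exp(x). Substituting into the equation and dividing by exp(x) gives A = -1/2, so f_p = -exp(x)/2.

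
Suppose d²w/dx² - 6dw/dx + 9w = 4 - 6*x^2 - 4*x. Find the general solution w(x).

Characteristic equation r² - 6r + 9 = 0 has discriminant (-6)² - 4·(9) = 0, so r = 3 is a repeated root.
Hence w_h = (C1 + C2*x)*exp(3*x).
For the particular solution try w_p = A0 + A1*x + A2*x^2. Substituting and matching coefficients of each power of x gives A0 = -8/27, A1 = -4/3, A2 = -2/3, so w_p = -8/27 - 4*x/3 - 2*x^2/3.

w = -8/27 - 4*x/3 - 2*x**2/3 + C1*exp(3*x) + C2*x*exp(3*x)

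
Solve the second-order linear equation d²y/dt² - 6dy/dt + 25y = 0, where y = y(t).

Characteristic equation r² - 6r + 25 = 0 has discriminant (-6)² - 4·(25) = -64 < 0, so r = 3 ± 4i.
Hence y_h = C1*cos(4*t)*exp(3*t) + C2*exp(3*t)*sin(4*t).

y = C1*cos(4*t)*exp(3*t) + C2*exp(3*t)*sin(4*t)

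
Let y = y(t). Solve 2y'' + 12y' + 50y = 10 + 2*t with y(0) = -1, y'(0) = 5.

Divide through by 2: y'' + 6y' + 25y = 5 + t.
Characteristic equation r² + 6r + 25 = 0 has discriminant (6)² - 4·(25) = -64 < 0, so r = -3 ± 4i.
Hence y_h = C1*cos(4*t)*exp(-3*t) + C2*exp(-3*t)*sin(4*t).
For the particular solution try y_p = A0 + A1*t. Substituting and matching coefficients of each power of t gives A0 = 119/625, A1 = 1/25, so y_p = 119/625 + t/25.
General solution: y = 119/625 + t/25 + C1*cos(4*t)*exp(-3*t) + C2*exp(-3*t)*sin(4*t).
Apply the initial conditions: y(0) = 119/625 + C1 = -1 and y'(0) = 1/25 - 3*C1 + 4*C2 = 5. Solving gives C1 = -744/625, C2 = 217/625.

y = 119/625 + t/25 - 744*cos(4*t)*exp(-3*t)/625 + 217*exp(-3*t)*sin(4*t)/625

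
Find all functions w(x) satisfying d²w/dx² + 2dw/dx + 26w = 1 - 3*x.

Characteristic equation r² + 2r + 26 = 0 has discriminant (2)² - 4·(26) = -100 < 0, so r = -1 ± 5i.
Hence w_h = C1*cos(5*x)*exp(-x) + C2*exp(-x)*sin(5*x).
For the particular solution try w_p = A0 + A1*x. Substituting and matching coefficients of each power of x gives A0 = 8/169, A1 = -3/26, so w_p = 8/169 - 3*x/26.

w = 8/169 - 3*x/26 + C1*cos(5*x)*exp(-x) + C2*exp(-x)*sin(5*x)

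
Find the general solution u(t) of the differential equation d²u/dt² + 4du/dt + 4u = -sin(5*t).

u = 20*cos(5*t)/841 + 21*sin(5*t)/841 + C1*exp(-2*t) + C2*t*exp(-2*t)

Characteristic equation r² + 4r + 4 = 0 has discriminant (4)² - 4·(4) = 0, so r = -2 is a repeated root.
Hence u_h = (C1 + C2*t)*exp(-2*t).
Try u_p = A*cos(5*t) + B*sin(5*t). Substituting and equating the coefficients of cos(5t) and sin(5t) gives A = 20/841, B = 21/841, so u_p = 20*cos(5*t)/841 + 21*sin(5*t)/841.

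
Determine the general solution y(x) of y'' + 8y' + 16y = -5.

Characteristic equation r² + 8r + 16 = 0 has discriminant (8)² - 4·(16) = 0, so r = -4 is a repeated root.
Hence y_h = (C1 + C2*x)*exp(-4*x).
For the particular solution try y_p = A0. Substituting and matching coefficients of each power of x gives A0 = -5/16, so y_p = -5/16.

y = -5/16 + C1*exp(-4*x) + C2*x*exp(-4*x)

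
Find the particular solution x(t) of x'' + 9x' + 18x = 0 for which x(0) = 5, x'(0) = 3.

x = -6*exp(-6*t) + 11*exp(-3*t)

Characteristic equation r² + 9r + 18 = 0 factors as (r + 6)(r + 3) = 0, so r = -6, -3.
Hence x_h = C1*exp(-6*t) + C2*exp(-3*t).
Apply the initial conditions: x(0) = C1 + C2 = 5 and x'(0) = -6*C1 - 3*C2 = 3. Solving gives C1 = -6, C2 = 11.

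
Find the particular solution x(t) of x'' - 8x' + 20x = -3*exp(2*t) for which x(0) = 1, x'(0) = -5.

Characteristic equation r² - 8r + 20 = 0 has discriminant (-8)² - 4·(20) = -16 < 0, so r = 4 ± 2i.
Hence x_h = C1*cos(2*t)*exp(4*t) + C2*exp(4*t)*sin(2*t).
Try x_p = A*exp(2*t). Substituting into the equation and dividing by exp(2*t) gives A = -3/8, so x_p = -3*exp(2*t)/8.
General solution: x = -3*exp(2*t)/8 + C1*cos(2*t)*exp(4*t) + C2*exp(4*t)*sin(2*t).
Apply the initial conditions: x(0) = -3/8 + C1 = 1 and x'(0) = -3/4 + 2*C2 + 4*C1 = -5. Solving gives C1 = 11/8, C2 = -39/8.

x = -3*exp(2*t)/8 - 39*exp(4*t)*sin(2*t)/8 + 11*cos(2*t)*exp(4*t)/8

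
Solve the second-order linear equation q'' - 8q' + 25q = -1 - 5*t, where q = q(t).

q = -13/125 - t/5 + C1*cos(3*t)*exp(4*t) + C2*exp(4*t)*sin(3*t)

Characteristic equation r² - 8r + 25 = 0 has discriminant (-8)² - 4·(25) = -36 < 0, so r = 4 ± 3i.
Hence q_h = C1*cos(3*t)*exp(4*t) + C2*exp(4*t)*sin(3*t).
For the particular solution try q_p = A0 + A1*t. Substituting and matching coefficients of each power of t gives A0 = -13/125, A1 = -1/5, so q_p = -13/125 - t/5.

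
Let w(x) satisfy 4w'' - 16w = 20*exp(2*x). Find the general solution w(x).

Divide through by 4: w'' - 4w = 5*exp(2*x).
Characteristic equation r² - 4 = 0 factors as (r - 2)(r + 2) = 0, so r = 2, -2.
Hence w_h = C1*exp(2*x) + C2*exp(-2*x).
Since exp(2*x) solves the homogeneous equation (r = 2 is a root of multiplicity 1), multiply the trial by x. Try w_p = A*x*exp(2*x). Substituting into the equation and dividing by exp(2*x) gives A = 5/4, so w_p = 5*x*exp(2*x)/4.

w = C1*exp(2*x) + C2*exp(-2*x) + 5*x*exp(2*x)/4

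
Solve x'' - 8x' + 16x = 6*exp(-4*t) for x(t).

x = 3*exp(-4*t)/32 + C1*exp(4*t) + C2*t*exp(4*t)

Characteristic equation r² - 8r + 16 = 0 has discriminant (-8)² - 4·(16) = 0, so r = 4 is a repeated root.
Hence x_h = (C1 + C2*t)*exp(4*t).
Try x_p = A*exp(-4*t). Substituting into the equation and dividing by exp(-4*t) gives A = 3/32, so x_p = 3*exp(-4*t)/32.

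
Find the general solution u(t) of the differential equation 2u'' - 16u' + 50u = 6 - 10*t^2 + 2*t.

Divide through by 2: u'' - 8u' + 25u = 3 + t - 5*t^2.
Characteristic equation r² - 8r + 25 = 0 has discriminant (-8)² - 4·(25) = -36 < 0, so r = 4 ± 3i.
Hence u_h = C1*cos(3*t)*exp(4*t) + C2*exp(4*t)*sin(3*t).
For the particular solution try u_p = A0 + A1*t + A2*t^2. Substituting and matching coefficients of each power of t gives A0 = 337/3125, A1 = -11/125, A2 = -1/5, so u_p = 337/3125 - 11*t/125 - t^2/5.

u = 337/3125 - 11*t/125 - t**2/5 + C1*cos(3*t)*exp(4*t) + C2*exp(4*t)*sin(3*t)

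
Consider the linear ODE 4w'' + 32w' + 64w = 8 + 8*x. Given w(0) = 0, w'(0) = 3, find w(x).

w = 1/16 - exp(-4*x)/16 + x/8 + 21*x*exp(-4*x)/8

Divide through by 4: w'' + 8w' + 16w = 2 + 2*x.
Characteristic equation r² + 8r + 16 = 0 has discriminant (8)² - 4·(16) = 0, so r = -4 is a repeated root.
Hence w_h = (C1 + C2*x)*exp(-4*x).
For the particular solution try w_p = A0 + A1*x. Substituting and matching coefficients of each power of x gives A0 = 1/16, A1 = 1/8, so w_p = 1/16 + x/8.
General solution: w = 1/16 + x/8 + C1*exp(-4*x) + C2*x*exp(-4*x).
Apply the initial conditions: w(0) = 1/16 + C1 = 0 and w'(0) = 1/8 + C2 - 4*C1 = 3. Solving gives C1 = -1/16, C2 = 21/8.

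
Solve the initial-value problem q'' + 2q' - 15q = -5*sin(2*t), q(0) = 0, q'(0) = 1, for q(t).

Characteristic equation r² + 2r - 15 = 0 factors as (r - 3)(r + 5) = 0, so r = 3, -5.
Hence q_h = C1*exp(3*t) + C2*exp(-5*t).
Try q_p = A*cos(2*t) + B*sin(2*t). Substituting and equating the coefficients of cos(2t) and sin(2t) gives A = 20/377, B = 95/377, so q_p = 20*cos(2*t)/377 + 95*sin(2*t)/377.
General solution: q = 20*cos(2*t)/377 + 95*sin(2*t)/377 + C1*exp(3*t) + C2*exp(-5*t).
Apply the initial conditions: q(0) = 20/377 + C1 + C2 = 0 and q'(0) = 190/377 - 5*C2 + 3*C1 = 1. Solving gives C1 = 3/104, C2 = -19/232.

q = -19*exp(-5*t)/232 + 3*exp(3*t)/104 + 20*cos(2*t)/377 + 95*sin(2*t)/377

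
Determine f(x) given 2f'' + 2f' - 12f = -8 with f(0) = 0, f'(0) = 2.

f = 2/3 - 2*exp(-3*x)/3

Divide through by 2: f'' + f' - 6f = -4.
Characteristic equation r² + r - 6 = 0 factors as (r + 3)(r - 2) = 0, so r = -3, 2.
Hence f_h = C1*exp(-3*x) + C2*exp(2*x).
For the particular solution try f_p = A0. Substituting and matching coefficients of each power of x gives A0 = 2/3, so f_p = 2/3.
General solution: f = 2/3 + C1*exp(-3*x) + C2*exp(2*x).
Apply the initial conditions: f(0) = 2/3 + C1 + C2 = 0 and f'(0) = -3*C1 + 2*C2 = 2. Solving gives C1 = -2/3, C2 = 0.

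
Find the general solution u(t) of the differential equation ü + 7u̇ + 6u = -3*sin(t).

Characteristic equation r² + 7r + 6 = 0 factors as (r + 6)(r + 1) = 0, so r = -6, -1.
Hence u_h = C1*exp(-6*t) + C2*exp(-t).
Try u_p = A*cos(t) + B*sin(t). Substituting and equating the coefficients of cos(t) and sin(t) gives A = 21/74, B = -15/74, so u_p = -15*sin(t)/74 + 21*cos(t)/74.

u = -15*sin(t)/74 + 21*cos(t)/74 + C1*exp(-6*t) + C2*exp(-t)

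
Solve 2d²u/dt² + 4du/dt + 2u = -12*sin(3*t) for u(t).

u = 9*cos(3*t)/25 + 12*sin(3*t)/25 + C1*exp(-t) + C2*t*exp(-t)

Divide through by 2: u'' + 2u' + u = -6*sin(3*t).
Characteristic equation r² + 2r + 1 = 0 has discriminant (2)² - 4·(1) = 0, so r = -1 is a repeated root.
Hence u_h = (C1 + C2*t)*exp(-t).
Try u_p = A*cos(3*t) + B*sin(3*t). Substituting and equating the coefficients of cos(3t) and sin(3t) gives A = 9/25, B = 12/25, so u_p = 9*cos(3*t)/25 + 12*sin(3*t)/25.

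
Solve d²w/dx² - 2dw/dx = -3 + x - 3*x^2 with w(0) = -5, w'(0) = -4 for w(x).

Characteristic equation r² - 2r = 0 factors as (r - 2)r = 0, so r = 2, 0.
Hence w_h = C1*exp(2*x) + C2.
Since 0 is a characteristic root (multiplicity 1), multiply the polynomial trial by x: try w_p = x*(A0 + A1*x + A2*x^2). Substituting and matching coefficients of each power of x gives A0 = 2, A1 = 1/2, A2 = 1/2, so w_p = x^2/2 + x^3/2 + 2*x.
General solution: w = C2 + x^2/2 + x^3/2 + 2*x + C1*exp(2*x).
Apply the initial conditions: w(0) = C1 + C2 = -5 and w'(0) = 2 + 2*C1 = -4. Solving gives C1 = -3, C2 = -2.

w = -2 + x**2/2 + x**3/2 - 3*exp(2*x) + 2*x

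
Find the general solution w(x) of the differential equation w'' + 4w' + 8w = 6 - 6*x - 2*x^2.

w = 17/16 - x/2 - x**2/4 + C1*cos(2*x)*exp(-2*x) + C2*exp(-2*x)*sin(2*x)

Characteristic equation r² + 4r + 8 = 0 has discriminant (4)² - 4·(8) = -16 < 0, so r = -2 ± 2i.
Hence w_h = C1*cos(2*x)*exp(-2*x) + C2*exp(-2*x)*sin(2*x).
For the particular solution try w_p = A0 + A1*x + A2*x^2. Substituting and matching coefficients of each power of x gives A0 = 17/16, A1 = -1/2, A2 = -1/4, so w_p = 17/16 - x/2 - x^2/4.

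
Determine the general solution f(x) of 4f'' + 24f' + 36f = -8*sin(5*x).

Divide through by 4: f'' + 6f' + 9f = -2*sin(5*x).
Characteristic equation r² + 6r + 9 = 0 has discriminant (6)² - 4·(9) = 0, so r = -3 is a repeated root.
Hence f_h = (C1 + C2*x)*exp(-3*x).
Try f_p = A*cos(5*x) + B*sin(5*x). Substituting and equating the coefficients of cos(5x) and sin(5x) gives A = 15/289, B = 8/289, so f_p = 8*sin(5*x)/289 + 15*cos(5*x)/289.

f = 8*sin(5*x)/289 + 15*cos(5*x)/289 + C1*exp(-3*x) + C2*x*exp(-3*x)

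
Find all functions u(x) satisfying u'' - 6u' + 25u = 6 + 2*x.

u = 162/625 + 2*x/25 + C1*cos(4*x)*exp(3*x) + C2*exp(3*x)*sin(4*x)

Characteristic equation r² - 6r + 25 = 0 has discriminant (-6)² - 4·(25) = -64 < 0, so r = 3 ± 4i.
Hence u_h = C1*cos(4*x)*exp(3*x) + C2*exp(3*x)*sin(4*x).
For the particular solution try u_p = A0 + A1*x. Substituting and matching coefficients of each power of x gives A0 = 162/625, A1 = 2/25, so u_p = 162/625 + 2*x/25.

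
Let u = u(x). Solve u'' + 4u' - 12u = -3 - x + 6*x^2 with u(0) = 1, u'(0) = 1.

Characteristic equation r² + 4r - 12 = 0 factors as (r - 2)(r + 6) = 0, so r = 2, -6.
Hence u_h = C1*exp(2*x) + C2*exp(-6*x).
For the particular solution try u_p = A0 + A1*x + A2*x^2. Substituting and matching coefficients of each power of x gives A0 = 1/12, A1 = -1/4, A2 = -1/2, so u_p = 1/12 - x^2/2 - x/4.
General solution: u = 1/12 - x^2/2 - x/4 + C1*exp(2*x) + C2*exp(-6*x).
Apply the initial conditions: u(0) = 1/12 + C1 + C2 = 1 and u'(0) = -1/4 - 6*C2 + 2*C1 = 1. Solving gives C1 = 27/32, C2 = 7/96.

u = 1/12 - x**2/2 - x/4 + 7*exp(-6*x)/96 + 27*exp(2*x)/32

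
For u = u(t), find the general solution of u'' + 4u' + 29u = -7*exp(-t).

Characteristic equation r² + 4r + 29 = 0 has discriminant (4)² - 4·(29) = -100 < 0, so r = -2 ± 5i.
Hence u_h = C1*cos(5*t)*exp(-2*t) + C2*exp(-2*t)*sin(5*t).
Try u_p = A*exp(-t). Substituting into the equation and dividing by exp(-t) gives A = -7/26, so u_p = -7*exp(-t)/26.

u = -7*exp(-t)/26 + C1*cos(5*t)*exp(-2*t) + C2*exp(-2*t)*sin(5*t)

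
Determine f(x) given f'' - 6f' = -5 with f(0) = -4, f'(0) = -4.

f = -115/36 - 29*exp(6*x)/36 + 5*x/6

Characteristic equation r² - 6r = 0 factors as (r - 6)r = 0, so r = 6, 0.
Hence f_h = C1*exp(6*x) + C2.
Since 1 solves the homogeneous equation (r = 0 is a root of multiplicity 1), multiply the trial by x. Try f_p = A*x. Substituting into the equation and dividing by 1 gives A = 5/6, so f_p = 5*x/6.
General solution: f = C2 + 5*x/6 + C1*exp(6*x).
Apply the initial conditions: f(0) = C1 + C2 = -4 and f'(0) = 5/6 + 6*C1 = -4. Solving gives C1 = -29/36, C2 = -115/36.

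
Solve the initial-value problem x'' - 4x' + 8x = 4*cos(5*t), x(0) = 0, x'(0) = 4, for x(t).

x = -80*sin(5*t)/689 - 68*cos(5*t)/689 + 68*cos(2*t)*exp(2*t)/689 + 1510*exp(2*t)*sin(2*t)/689

Characteristic equation r² - 4r + 8 = 0 has discriminant (-4)² - 4·(8) = -16 < 0, so r = 2 ± 2i.
Hence x_h = C1*cos(2*t)*exp(2*t) + C2*exp(2*t)*sin(2*t).
Try x_p = A*cos(5*t) + B*sin(5*t). Substituting and equating the coefficients of cos(5t) and sin(5t) gives A = -68/689, B = -80/689, so x_p = -80*sin(5*t)/689 - 68*cos(5*t)/689.
General solution: x = -80*sin(5*t)/689 - 68*cos(5*t)/689 + C1*cos(2*t)*exp(2*t) + C2*exp(2*t)*sin(2*t).
Apply the initial conditions: x(0) = -68/689 + C1 = 0 and x'(0) = -400/689 + 2*C1 + 2*C2 = 4. Solving gives C1 = 68/689, C2 = 1510/689.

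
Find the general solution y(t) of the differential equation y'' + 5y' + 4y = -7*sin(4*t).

Characteristic equation r² + 5r + 4 = 0 factors as (r + 4)(r + 1) = 0, so r = -4, -1.
Hence y_h = C1*exp(-4*t) + C2*exp(-t).
Try y_p = A*cos(4*t) + B*sin(4*t). Substituting and equating the coefficients of cos(4t) and sin(4t) gives A = 35/136, B = 21/136, so y_p = 21*sin(4*t)/136 + 35*cos(4*t)/136.

y = 21*sin(4*t)/136 + 35*cos(4*t)/136 + C1*exp(-4*t) + C2*exp(-t)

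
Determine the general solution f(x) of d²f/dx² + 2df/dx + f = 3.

Characteristic equation r² + 2r + 1 = 0 has discriminant (2)² - 4·(1) = 0, so r = -1 is a repeated root.
Hence f_h = (C1 + C2*x)*exp(-x).
For the particular solution try f_p = A0. Substituting and matching coefficients of each power of x gives A0 = 3, so f_p = 3.

f = 3 + C1*exp(-x) + C2*x*exp(-x)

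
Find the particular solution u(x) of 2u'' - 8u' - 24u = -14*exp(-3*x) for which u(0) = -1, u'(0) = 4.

Divide through by 2: u'' - 4u' - 12u = -7*exp(-3*x).
Characteristic equation r² - 4r - 12 = 0 factors as (r - 6)(r + 2) = 0, so r = 6, -2.
Hence u_h = C1*exp(6*x) + C2*exp(-2*x).
Try u_p = A*exp(-3*x). Substituting into the equation and dividing by exp(-3*x) gives A = -7/9, so u_p = -7*exp(-3*x)/9.
General solution: u = -7*exp(-3*x)/9 + C1*exp(6*x) + C2*exp(-2*x).
Apply the initial conditions: u(0) = -7/9 + C1 + C2 = -1 and u'(0) = 7/3 - 2*C2 + 6*C1 = 4. Solving gives C1 = 11/72, C2 = -3/8.

u = -7*exp(-3*x)/9 - 3*exp(-2*x)/8 + 11*exp(6*x)/72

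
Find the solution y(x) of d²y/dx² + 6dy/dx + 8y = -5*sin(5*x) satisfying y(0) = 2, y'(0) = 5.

Characteristic equation r² + 6r + 8 = 0 factors as (r + 2)(r + 4) = 0, so r = -2, -4.
Hence y_h = C1*exp(-2*x) + C2*exp(-4*x).
Try y_p = A*cos(5*x) + B*sin(5*x). Substituting and equating the coefficients of cos(5x) and sin(5x) gives A = 150/1189, B = 85/1189, so y_p = 85*sin(5*x)/1189 + 150*cos(5*x)/1189.
General solution: y = 85*sin(5*x)/1189 + 150*cos(5*x)/1189 + C1*exp(-2*x) + C2*exp(-4*x).
Apply the initial conditions: y(0) = 150/1189 + C1 + C2 = 2 and y'(0) = 425/1189 - 4*C2 - 2*C1 = 5. Solving gives C1 = 176/29, C2 = -172/41.

y = -172*exp(-4*x)/41 + 85*sin(5*x)/1189 + 150*cos(5*x)/1189 + 176*exp(-2*x)/29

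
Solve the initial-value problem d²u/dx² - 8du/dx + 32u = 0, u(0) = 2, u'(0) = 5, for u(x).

u = 2*cos(4*x)*exp(4*x) - 3*exp(4*x)*sin(4*x)/4

Characteristic equation r² - 8r + 32 = 0 has discriminant (-8)² - 4·(32) = -64 < 0, so r = 4 ± 4i.
Hence u_h = C1*cos(4*x)*exp(4*x) + C2*exp(4*x)*sin(4*x).
Apply the initial conditions: u(0) = C1 = 2 and u'(0) = 4*C1 + 4*C2 = 5. Solving gives C1 = 2, C2 = -3/4.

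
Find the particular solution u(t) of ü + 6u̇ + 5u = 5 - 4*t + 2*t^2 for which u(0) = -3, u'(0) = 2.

Characteristic equation r² + 6r + 5 = 0 factors as (r + 1)(r + 5) = 0, so r = -1, -5.
Hence u_h = C1*exp(-t) + C2*exp(-5*t).
For the particular solution try u_p = A0 + A1*t + A2*t^2. Substituting and matching coefficients of each power of t gives A0 = 369/125, A1 = -44/25, A2 = 2/5, so u_p = 369/125 - 44*t/25 + 2*t^2/5.
General solution: u = 369/125 - 44*t/25 + 2*t^2/5 + C1*exp(-t) + C2*exp(-5*t).
Apply the initial conditions: u(0) = 369/125 + C1 + C2 = -3 and u'(0) = -44/25 - C1 - 5*C2 = 2. Solving gives C1 = -13/2, C2 = 137/250.

u = 369/125 - 44*t/25 - 13*exp(-t)/2 + 2*t**2/5 + 137*exp(-5*t)/250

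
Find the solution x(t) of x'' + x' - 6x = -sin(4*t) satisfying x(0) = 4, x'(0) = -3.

Characteristic equation r² + r - 6 = 0 factors as (r + 3)(r - 2) = 0, so r = -3, 2.
Hence x_h = C1*exp(-3*t) + C2*exp(2*t).
Try x_p = A*cos(4*t) + B*sin(4*t). Substituting and equating the coefficients of cos(4t) and sin(4t) gives A = 1/125, B = 11/250, so x_p = cos(4*t)/125 + 11*sin(4*t)/250.
General solution: x = cos(4*t)/125 + 11*sin(4*t)/250 + C1*exp(-3*t) + C2*exp(2*t).
Apply the initial conditions: x(0) = 1/125 + C1 + C2 = 4 and x'(0) = 22/125 - 3*C1 + 2*C2 = -3. Solving gives C1 = 279/125, C2 = 44/25.

x = cos(4*t)/125 + 11*sin(4*t)/250 + 44*exp(2*t)/25 + 279*exp(-3*t)/125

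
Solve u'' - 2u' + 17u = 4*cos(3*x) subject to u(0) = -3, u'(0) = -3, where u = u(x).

Characteristic equation r² - 2r + 17 = 0 has discriminant (-2)² - 4·(17) = -64 < 0, so r = 1 ± 4i.
Hence u_h = C1*cos(4*x)*exp(x) + C2*exp(x)*sin(4*x).
Try u_p = A*cos(3*x) + B*sin(3*x). Substituting and equating the coefficients of cos(3x) and sin(3x) gives A = 8/25, B = -6/25, so u_p = -6*sin(3*x)/25 + 8*cos(3*x)/25.
General solution: u = -6*sin(3*x)/25 + 8*cos(3*x)/25 + C1*cos(4*x)*exp(x) + C2*exp(x)*sin(4*x).
Apply the initial conditions: u(0) = 8/25 + C1 = -3 and u'(0) = -18/25 + C1 + 4*C2 = -3. Solving gives C1 = -83/25, C2 = 13/50.

u = -6*sin(3*x)/25 + 8*cos(3*x)/25 - 83*cos(4*x)*exp(x)/25 + 13*exp(x)*sin(4*x)/50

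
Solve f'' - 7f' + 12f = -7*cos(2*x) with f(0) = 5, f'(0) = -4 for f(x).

Characteristic equation r² - 7r + 12 = 0 factors as (r - 3)(r - 4) = 0, so r = 3, 4.
Hence f_h = C1*exp(3*x) + C2*exp(4*x).
Try f_p = A*cos(2*x) + B*sin(2*x). Substituting and equating the coefficients of cos(2x) and sin(2x) gives A = -14/65, B = 49/130, so f_p = -14*cos(2*x)/65 + 49*sin(2*x)/130.
General solution: f = -14*cos(2*x)/65 + 49*sin(2*x)/130 + C1*exp(3*x) + C2*exp(4*x).
Apply the initial conditions: f(0) = -14/65 + C1 + C2 = 5 and f'(0) = 49/65 + 3*C1 + 4*C2 = -4. Solving gives C1 = 333/13, C2 = -102/5.

f = -102*exp(4*x)/5 - 14*cos(2*x)/65 + 49*sin(2*x)/130 + 333*exp(3*x)/13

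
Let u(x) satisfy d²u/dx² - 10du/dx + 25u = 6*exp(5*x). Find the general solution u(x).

Characteristic equation r² - 10r + 25 = 0 has discriminant (-10)² - 4·(25) = 0, so r = 5 is a repeated root.
Hence u_h = (C1 + C2*x)*exp(5*x).
Since exp(5*x) solves the homogeneous equation (r = 5 is a root of multiplicity 2), multiply the trial by x^2. Try u_p = A*x^2*exp(5*x). Substituting into the equation and dividing by exp(5*x) gives A = 3, so u_p = 3*x^2*exp(5*x).

u = C1*exp(5*x) + 3*x**2*exp(5*x) + C2*x*exp(5*x)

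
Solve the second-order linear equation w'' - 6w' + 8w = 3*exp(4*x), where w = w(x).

w = C1*exp(2*x) + C2*exp(4*x) + 3*x*exp(4*x)/2

Characteristic equation r² - 6r + 8 = 0 factors as (r - 2)(r - 4) = 0, so r = 2, 4.
Hence w_h = C1*exp(2*x) + C2*exp(4*x).
Since exp(4*x) solves the homogeneous equation (r = 4 is a root of multiplicity 1), multiply the trial by x. Try w_p = A*x*exp(4*x). Substituting into the equation and dividing by exp(4*x) gives A = 3/2, so w_p = 3*x*exp(4*x)/2.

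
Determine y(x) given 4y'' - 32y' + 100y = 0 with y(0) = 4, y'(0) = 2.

Divide through by 4: y'' - 8y' + 25y = 0.
Characteristic equation r² - 8r + 25 = 0 has discriminant (-8)² - 4·(25) = -36 < 0, so r = 4 ± 3i.
Hence y_h = C1*cos(3*x)*exp(4*x) + C2*exp(4*x)*sin(3*x).
Apply the initial conditions: y(0) = C1 = 4 and y'(0) = 3*C2 + 4*C1 = 2. Solving gives C1 = 4, C2 = -14/3.

y = 4*cos(3*x)*exp(4*x) - 14*exp(4*x)*sin(3*x)/3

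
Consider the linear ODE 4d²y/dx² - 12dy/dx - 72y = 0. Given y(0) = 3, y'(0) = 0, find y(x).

y = 2*exp(-3*x) + exp(6*x)

Divide through by 4: y'' - 3y' - 18y = 0.
Characteristic equation r² - 3r - 18 = 0 factors as (r + 3)(r - 6) = 0, so r = -3, 6.
Hence y_h = C1*exp(-3*x) + C2*exp(6*x).
Apply the initial conditions: y(0) = C1 + C2 = 3 and y'(0) = -3*C1 + 6*C2 = 0. Solving gives C1 = 2, C2 = 1.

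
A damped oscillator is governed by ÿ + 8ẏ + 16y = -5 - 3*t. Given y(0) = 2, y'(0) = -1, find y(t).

y = -7/32 - 3*t/16 + 71*exp(-4*t)/32 + 129*t*exp(-4*t)/16

Characteristic equation r² + 8r + 16 = 0 has discriminant (8)² - 4·(16) = 0, so r = -4 is a repeated root.
Hence y_h = (C1 + C2*t)*exp(-4*t).
For the particular solution try y_p = A0 + A1*t. Substituting and matching coefficients of each power of t gives A0 = -7/32, A1 = -3/16, so y_p = -7/32 - 3*t/16.
General solution: y = -7/32 - 3*t/16 + C1*exp(-4*t) + C2*t*exp(-4*t).
Apply the initial conditions: y(0) = -7/32 + C1 = 2 and y'(0) = -3/16 + C2 - 4*C1 = -1. Solving gives C1 = 71/32, C2 = 129/16.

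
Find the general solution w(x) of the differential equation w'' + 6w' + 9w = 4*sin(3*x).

w = -2*cos(3*x)/9 + C1*exp(-3*x) + C2*x*exp(-3*x)

Characteristic equation r² + 6r + 9 = 0 has discriminant (6)² - 4·(9) = 0, so r = -3 is a repeated root.
Hence w_h = (C1 + C2*x)*exp(-3*x).
Try w_p = A*cos(3*x) + B*sin(3*x). Substituting and equating the coefficients of cos(3x) and sin(3x) gives A = -2/9, B = 0, so w_p = -2*cos(3*x)/9.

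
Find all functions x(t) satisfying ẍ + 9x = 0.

Characteristic equation r² + 9 = 0 has discriminant (0)² - 4·(9) = -36 < 0, so r = ± 3i.
Hence x_h = C1*cos(3*t) + C2*sin(3*t).

x = C1*cos(3*t) + C2*sin(3*t)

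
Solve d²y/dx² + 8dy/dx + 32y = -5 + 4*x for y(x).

Characteristic equation r² + 8r + 32 = 0 has discriminant (8)² - 4·(32) = -64 < 0, so r = -4 ± 4i.
Hence y_h = C1*cos(4*x)*exp(-4*x) + C2*exp(-4*x)*sin(4*x).
For the particular solution try y_p = A0 + A1*x. Substituting and matching coefficients of each power of x gives A0 = -3/16, A1 = 1/8, so y_p = -3/16 + x/8.

y = -3/16 + x/8 + C1*cos(4*x)*exp(-4*x) + C2*exp(-4*x)*sin(4*x)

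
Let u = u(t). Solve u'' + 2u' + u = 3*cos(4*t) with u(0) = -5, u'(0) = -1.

u = -1400*exp(-t)/289 - 45*cos(4*t)/289 + 24*sin(4*t)/289 - 105*t*exp(-t)/17

Characteristic equation r² + 2r + 1 = 0 has discriminant (2)² - 4·(1) = 0, so r = -1 is a repeated root.
Hence u_h = (C1 + C2*t)*exp(-t).
Try u_p = A*cos(4*t) + B*sin(4*t). Substituting and equating the coefficients of cos(4t) and sin(4t) gives A = -45/289, B = 24/289, so u_p = -45*cos(4*t)/289 + 24*sin(4*t)/289.
General solution: u = -45*cos(4*t)/289 + 24*sin(4*t)/289 + C1*exp(-t) + C2*t*exp(-t).
Apply the initial conditions: u(0) = -45/289 + C1 = -5 and u'(0) = 96/289 + C2 - C1 = -1. Solving gives C1 = -1400/289, C2 = -105/17.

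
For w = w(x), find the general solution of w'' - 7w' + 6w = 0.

w = C1*exp(6*x) + C2*exp(x)

Characteristic equation r² - 7r + 6 = 0 factors as (r - 6)(r - 1) = 0, so r = 6, 1.
Hence w_h = C1*exp(6*x) + C2*exp(x).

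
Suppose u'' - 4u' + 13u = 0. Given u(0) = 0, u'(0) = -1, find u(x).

u = -exp(2*x)*sin(3*x)/3

Characteristic equation r² - 4r + 13 = 0 has discriminant (-4)² - 4·(13) = -36 < 0, so r = 2 ± 3i.
Hence u_h = C1*cos(3*x)*exp(2*x) + C2*exp(2*x)*sin(3*x).
Apply the initial conditions: u(0) = C1 = 0 and u'(0) = 2*C1 + 3*C2 = -1. Solving gives C1 = 0, C2 = -1/3.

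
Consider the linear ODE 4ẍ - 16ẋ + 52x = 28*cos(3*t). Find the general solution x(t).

x = -21*sin(3*t)/40 + 7*cos(3*t)/40 + C1*cos(3*t)*exp(2*t) + C2*exp(2*t)*sin(3*t)

Divide through by 4: x'' - 4x' + 13x = 7*cos(3*t).
Characteristic equation r² - 4r + 13 = 0 has discriminant (-4)² - 4·(13) = -36 < 0, so r = 2 ± 3i.
Hence x_h = C1*cos(3*t)*exp(2*t) + C2*exp(2*t)*sin(3*t).
Try x_p = A*cos(3*t) + B*sin(3*t). Substituting and equating the coefficients of cos(3t) and sin(3t) gives A = 7/40, B = -21/40, so x_p = -21*sin(3*t)/40 + 7*cos(3*t)/40.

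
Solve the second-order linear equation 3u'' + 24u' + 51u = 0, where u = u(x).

Divide through by 3: u'' + 8u' + 17u = 0.
Characteristic equation r² + 8r + 17 = 0 has discriminant (8)² - 4·(17) = -4 < 0, so r = -4 ± i.
Hence u_h = C1*cos(x)*exp(-4*x) + C2*exp(-4*x)*sin(x).

u = C1*cos(x)*exp(-4*x) + C2*exp(-4*x)*sin(x)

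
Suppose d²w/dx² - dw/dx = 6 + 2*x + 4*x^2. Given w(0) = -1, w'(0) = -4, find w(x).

w = -13 - 16*x - 5*x**2 + 12*exp(x) - 4*x**3/3

Characteristic equation r² - r = 0 factors as (r - 1)r = 0, so r = 1, 0.
Hence w_h = C1*exp(x) + C2.
Since 0 is a characteristic root (multiplicity 1), multiply the polynomial trial by x: try w_p = x*(A0 + A1*x + A2*x^2). Substituting and matching coefficients of each power of x gives A0 = -16, A1 = -5, A2 = -4/3, so w_p = -16*x - 5*x^2 - 4*x^3/3.
General solution: w = C2 - 16*x - 5*x^2 - 4*x^3/3 + C1*exp(x).
Apply the initial conditions: w(0) = C1 + C2 = -1 and w'(0) = -16 + C1 = -4. Solving gives C1 = 12, C2 = -13.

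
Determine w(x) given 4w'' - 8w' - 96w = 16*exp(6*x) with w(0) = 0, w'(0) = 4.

Divide through by 4: w'' - 2w' - 24w = 4*exp(6*x).
Characteristic equation r² - 2r - 24 = 0 factors as (r + 4)(r - 6) = 0, so r = -4, 6.
Hence w_h = C1*exp(-4*x) + C2*exp(6*x).
Since exp(6*x) solves the homogeneous equation (r = 6 is a root of multiplicity 1), multiply the trial by x. Try w_p = A*x*exp(6*x). Substituting into the equation and dividing by exp(6*x) gives A = 2/5, so w_p = 2*x*exp(6*x)/5.
General solution: w = C1*exp(-4*x) + C2*exp(6*x) + 2*x*exp(6*x)/5.
Apply the initial conditions: w(0) = C1 + C2 = 0 and w'(0) = 2/5 - 4*C1 + 6*C2 = 4. Solving gives C1 = -9/25, C2 = 9/25.

w = -9*exp(-4*x)/25 + 9*exp(6*x)/25 + 2*x*exp(6*x)/5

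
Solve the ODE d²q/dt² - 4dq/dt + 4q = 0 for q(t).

Characteristic equation r² - 4r + 4 = 0 has discriminant (-4)² - 4·(4) = 0, so r = 2 is a repeated root.
Hence q_h = (C1 + C2*t)*exp(2*t).

q = C1*exp(2*t) + C2*t*exp(2*t)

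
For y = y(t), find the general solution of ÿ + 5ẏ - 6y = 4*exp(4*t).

y = 2*exp(4*t)/15 + C1*exp(t) + C2*exp(-6*t)

Characteristic equation r² + 5r - 6 = 0 factors as (r - 1)(r + 6) = 0, so r = 1, -6.
Hence y_h = C1*exp(t) + C2*exp(-6*t).
Try y_p = A*exp(4*t). Substituting into the equation and dividing by exp(4*t) gives A = 2/15, so y_p = 2*exp(4*t)/15.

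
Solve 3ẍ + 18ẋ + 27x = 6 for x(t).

Divide through by 3: x'' + 6x' + 9x = 2.
Characteristic equation r² + 6r + 9 = 0 has discriminant (6)² - 4·(9) = 0, so r = -3 is a repeated root.
Hence x_h = (C1 + C2*t)*exp(-3*t).
For the particular solution try x_p = A0. Substituting and matching coefficients of each power of t gives A0 = 2/9, so x_p = 2/9.

x = 2/9 + C1*exp(-3*t) + C2*t*exp(-3*t)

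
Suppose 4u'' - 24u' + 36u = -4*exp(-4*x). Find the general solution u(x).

u = -exp(-4*x)/49 + C1*exp(3*x) + C2*x*exp(3*x)

Divide through by 4: u'' - 6u' + 9u = -exp(-4*x).
Characteristic equation r² - 6r + 9 = 0 has discriminant (-6)² - 4·(9) = 0, so r = 3 is a repeated root.
Hence u_h = (C1 + C2*x)*exp(3*x).
Try u_p = A*exp(-4*x). Substituting into the equation and dividing by exp(-4*x) gives A = -1/49, so u_p = -exp(-4*x)/49.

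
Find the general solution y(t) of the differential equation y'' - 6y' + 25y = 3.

y = 3/25 + C1*cos(4*t)*exp(3*t) + C2*exp(3*t)*sin(4*t)

Characteristic equation r² - 6r + 25 = 0 has discriminant (-6)² - 4·(25) = -64 < 0, so r = 3 ± 4i.
Hence y_h = C1*cos(4*t)*exp(3*t) + C2*exp(3*t)*sin(4*t).
For the particular solution try y_p = A0. Substituting and matching coefficients of each power of t gives A0 = 3/25, so y_p = 3/25.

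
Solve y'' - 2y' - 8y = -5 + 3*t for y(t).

y = 23/32 - 3*t/8 + C1*exp(4*t) + C2*exp(-2*t)

Characteristic equation r² - 2r - 8 = 0 factors as (r - 4)(r + 2) = 0, so r = 4, -2.
Hence y_h = C1*exp(4*t) + C2*exp(-2*t).
For the particular solution try y_p = A0 + A1*t. Substituting and matching coefficients of each power of t gives A0 = 23/32, A1 = -3/8, so y_p = 23/32 - 3*t/8.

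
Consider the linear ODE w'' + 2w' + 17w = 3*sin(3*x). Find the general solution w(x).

w = -9*cos(3*x)/50 + 6*sin(3*x)/25 + C1*cos(4*x)*exp(-x) + C2*exp(-x)*sin(4*x)

Characteristic equation r² + 2r + 17 = 0 has discriminant (2)² - 4·(17) = -64 < 0, so r = -1 ± 4i.
Hence w_h = C1*cos(4*x)*exp(-x) + C2*exp(-x)*sin(4*x).
Try w_p = A*cos(3*x) + B*sin(3*x). Substituting and equating the coefficients of cos(3x) and sin(3x) gives A = -9/50, B = 6/25, so w_p = -9*cos(3*x)/50 + 6*sin(3*x)/25.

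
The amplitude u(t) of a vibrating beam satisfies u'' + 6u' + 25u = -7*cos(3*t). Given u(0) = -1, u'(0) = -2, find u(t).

u = -63*sin(3*t)/290 - 28*cos(3*t)/145 - 1093*exp(-3*t)*sin(4*t)/1160 - 117*cos(4*t)*exp(-3*t)/145

Characteristic equation r² + 6r + 25 = 0 has discriminant (6)² - 4·(25) = -64 < 0, so r = -3 ± 4i.
Hence u_h = C1*cos(4*t)*exp(-3*t) + C2*exp(-3*t)*sin(4*t).
Try u_p = A*cos(3*t) + B*sin(3*t). Substituting and equating the coefficients of cos(3t) and sin(3t) gives A = -28/145, B = -63/290, so u_p = -63*sin(3*t)/290 - 28*cos(3*t)/145.
General solution: u = -63*sin(3*t)/290 - 28*cos(3*t)/145 + C1*cos(4*t)*exp(-3*t) + C2*exp(-3*t)*sin(4*t).
Apply the initial conditions: u(0) = -28/145 + C1 = -1 and u'(0) = -189/290 - 3*C1 + 4*C2 = -2. Solving gives C1 = -117/145, C2 = -1093/1160.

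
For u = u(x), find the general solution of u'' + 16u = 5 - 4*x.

Characteristic equation r² + 16 = 0 has discriminant (0)² - 4·(16) = -64 < 0, so r = ± 4i.
Hence u_h = C1*cos(4*x) + C2*sin(4*x).
For the particular solution try u_p = A0 + A1*x. Substituting and matching coefficients of each power of x gives A0 = 5/16, A1 = -1/4, so u_p = 5/16 - x/4.

u = 5/16 - x/4 + C1*cos(4*x) + C2*sin(4*x)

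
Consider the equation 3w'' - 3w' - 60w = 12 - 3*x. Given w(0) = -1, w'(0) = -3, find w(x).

w = -81/400 - 52*exp(5*x)/75 - 5*exp(-4*x)/48 + x/20

Divide through by 3: w'' - w' - 20w = 4 - x.
Characteristic equation r² - r - 20 = 0 factors as (r - 5)(r + 4) = 0, so r = 5, -4.
Hence w_h = C1*exp(5*x) + C2*exp(-4*x).
For the particular solution try w_p = A0 + A1*x. Substituting and matching coefficients of each power of x gives A0 = -81/400, A1 = 1/20, so w_p = -81/400 + x/20.
General solution: w = -81/400 + x/20 + C1*exp(5*x) + C2*exp(-4*x).
Apply the initial conditions: w(0) = -81/400 + C1 + C2 = -1 and w'(0) = 1/20 - 4*C2 + 5*C1 = -3. Solving gives C1 = -52/75, C2 = -5/48.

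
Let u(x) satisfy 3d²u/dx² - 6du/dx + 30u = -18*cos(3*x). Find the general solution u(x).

Divide through by 3: u'' - 2u' + 10u = -6*cos(3*x).
Characteristic equation r² - 2r + 10 = 0 has discriminant (-2)² - 4·(10) = -36 < 0, so r = 1 ± 3i.
Hence u_h = C1*cos(3*x)*exp(x) + C2*exp(x)*sin(3*x).
Try u_p = A*cos(3*x) + B*sin(3*x). Substituting and equating the coefficients of cos(3x) and sin(3x) gives A = -6/37, B = 36/37, so u_p = -6*cos(3*x)/37 + 36*sin(3*x)/37.

u = -6*cos(3*x)/37 + 36*sin(3*x)/37 + C1*cos(3*x)*exp(x) + C2*exp(x)*sin(3*x)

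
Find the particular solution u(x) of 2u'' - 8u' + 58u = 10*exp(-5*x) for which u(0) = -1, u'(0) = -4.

u = 5*exp(-5*x)/74 - 113*exp(2*x)*sin(5*x)/370 - 79*cos(5*x)*exp(2*x)/74

Divide through by 2: u'' - 4u' + 29u = 5*exp(-5*x).
Characteristic equation r² - 4r + 29 = 0 has discriminant (-4)² - 4·(29) = -100 < 0, so r = 2 ± 5i.
Hence u_h = C1*cos(5*x)*exp(2*x) + C2*exp(2*x)*sin(5*x).
Try u_p = A*exp(-5*x). Substituting into the equation and dividing by exp(-5*x) gives A = 5/74, so u_p = 5*exp(-5*x)/74.
General solution: u = 5*exp(-5*x)/74 + C1*cos(5*x)*exp(2*x) + C2*exp(2*x)*sin(5*x).
Apply the initial conditions: u(0) = 5/74 + C1 = -1 and u'(0) = -25/74 + 2*C1 + 5*C2 = -4. Solving gives C1 = -79/74, C2 = -113/370.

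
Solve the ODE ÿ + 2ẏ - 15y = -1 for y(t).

y = 1/15 + C1*exp(3*t) + C2*exp(-5*t)

Characteristic equation r² + 2r - 15 = 0 factors as (r - 3)(r + 5) = 0, so r = 3, -5.
Hence y_h = C1*exp(3*t) + C2*exp(-5*t).
For the particular solution try y_p = A0. Substituting and matching coefficients of each power of t gives A0 = 1/15, so y_p = 1/15.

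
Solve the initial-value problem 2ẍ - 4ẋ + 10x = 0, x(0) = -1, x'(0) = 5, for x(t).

Divide through by 2: x'' - 2x' + 5x = 0.
Characteristic equation r² - 2r + 5 = 0 has discriminant (-2)² - 4·(5) = -16 < 0, so r = 1 ± 2i.
Hence x_h = C1*cos(2*t)*exp(t) + C2*exp(t)*sin(2*t).
Apply the initial conditions: x(0) = C1 = -1 and x'(0) = C1 + 2*C2 = 5. Solving gives C1 = -1, C2 = 3.

x = -cos(2*t)*exp(t) + 3*exp(t)*sin(2*t)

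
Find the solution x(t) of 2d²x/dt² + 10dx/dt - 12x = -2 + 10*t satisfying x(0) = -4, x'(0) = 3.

x = -19/36 - 263*exp(-6*t)/252 - 17*exp(t)/7 - 5*t/6

Divide through by 2: x'' + 5x' - 6x = -1 + 5*t.
Characteristic equation r² + 5r - 6 = 0 factors as (r + 6)(r - 1) = 0, so r = -6, 1.
Hence x_h = C1*exp(-6*t) + C2*exp(t).
For the particular solution try x_p = A0 + A1*t. Substituting and matching coefficients of each power of t gives A0 = -19/36, A1 = -5/6, so x_p = -19/36 - 5*t/6.
General solution: x = -19/36 - 5*t/6 + C1*exp(-6*t) + C2*exp(t).
Apply the initial conditions: x(0) = -19/36 + C1 + C2 = -4 and x'(0) = -5/6 + C2 - 6*C1 = 3. Solving gives C1 = -263/252, C2 = -17/7.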